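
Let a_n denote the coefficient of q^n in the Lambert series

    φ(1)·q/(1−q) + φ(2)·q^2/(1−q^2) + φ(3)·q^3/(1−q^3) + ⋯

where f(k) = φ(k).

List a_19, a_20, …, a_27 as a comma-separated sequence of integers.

n=19: 19·1 1·19  φ→[18+1]=19
n=20: 1·20 2·10 4·5 5·4 10·2 20·1  φ→[1+1+2+4+4+8]=20
[q^21] φ(21)=12,φ(7)=6,φ(3)=2,φ(1)=1 ⇒ 21
d|22:{1,2,11,22}  Σφ=1+1+10+10=22
[q^23] φ(23)=22,φ(1)=1 ⇒ 23
[q^24] φ(1)=1,φ(2)=1,φ(3)=2,φ(4)=2,φ(6)=2,φ(8)=4,φ(12)=4,φ(24)=8 ⇒ 24
q^25  k|25↦φ(k): 25:20 5:4 1:1  a_25=25
n=26: 26·1 13·2 2·13 1·26  φ→[12+12+1+1]=26
q^27  k|27↦φ(k): 1:1 3:2 9:6 27:18  a_27=27

19, 20, 21, 22, 23, 24, 25, 26, 27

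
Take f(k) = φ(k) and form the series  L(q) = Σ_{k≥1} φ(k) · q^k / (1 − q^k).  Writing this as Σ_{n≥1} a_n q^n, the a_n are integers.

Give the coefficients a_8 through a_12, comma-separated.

n=8: 8·1 4·2 2·4 1·8  φ→[4+2+1+1]=8
q^9  k|9↦φ(k): 9:6 3:2 1:1  a_9=9
[q^10] φ(1)=1,φ(2)=1,φ(5)=4,φ(10)=4 ⇒ 10
q^11  k|11↦φ(k): 11:10 1:1  a_11=11
q^12  k|12↦φ(k): 12:4 6:2 4:2 3:2 2:1 1:1  a_12=12

8, 9, 10, 11, 12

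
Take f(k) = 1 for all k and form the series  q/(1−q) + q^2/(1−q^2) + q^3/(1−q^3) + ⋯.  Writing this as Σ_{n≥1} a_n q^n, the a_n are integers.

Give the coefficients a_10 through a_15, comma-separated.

d|10:{10,5,2,1}  Σf=1+1+1+1=4
q^11  k|11↦f(k): 11:1 1:1  a_11=2
n=12: 1·12 2·6 3·4 4·3 6·2 12·1  f→[1+1+1+1+1+1]=6
[q^13] f(1)=1,f(13)=1 ⇒ 2
n=14: 14·1 7·2 2·7 1·14  f→[1+1+1+1]=4
n=15: 15·1 5·3 3·5 1·15  f→[1+1+1+1]=4

4, 2, 6, 2, 4, 4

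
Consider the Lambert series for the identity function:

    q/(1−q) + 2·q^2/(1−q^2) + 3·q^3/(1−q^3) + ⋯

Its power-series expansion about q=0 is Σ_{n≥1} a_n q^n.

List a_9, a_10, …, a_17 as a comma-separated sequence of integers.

[q^9] f(9)=9,f(3)=3,f(1)=1 ⇒ 13
[q^10] f(1)=1,f(2)=2,f(5)=5,f(10)=10 ⇒ 18
q^11  k|11↦f(k): 1:1 11:11  a_11=12
d|12:{1,2,3,4,6,12}  Σf=1+2+3+4+6+12=28
n=13: 1·13 13·1  f→[1+13]=14
n=14: 1·14 2·7 7·2 14·1  f→[1+2+7+14]=24
q^15  k|15↦f(k): 15:15 5:5 3:3 1:1  a_15=24
n=16: 1·16 2·8 4·4 8·2 16·1  f→[1+2+4+8+16]=31
n=17: 1·17 17·1  f→[1+17]=18

13, 18, 12, 28, 14, 24, 24, 31, 18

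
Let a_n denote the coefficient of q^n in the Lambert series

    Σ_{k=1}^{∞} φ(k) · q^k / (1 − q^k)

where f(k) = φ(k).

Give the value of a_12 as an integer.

[q^12] φ(1)=1,φ(2)=1,φ(3)=2,φ(4)=2,φ(6)=2,φ(12)=4 ⇒ 12

a_12 = 12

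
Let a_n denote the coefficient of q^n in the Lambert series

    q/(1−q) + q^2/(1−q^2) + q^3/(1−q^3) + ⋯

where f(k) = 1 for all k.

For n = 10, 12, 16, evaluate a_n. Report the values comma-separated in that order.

4, 6, 5

d|10:{10,5,2,1}  Σf=1+1+1+1=4
[q^12] f(1)=1,f(2)=1,f(3)=1,f(4)=1,f(6)=1,f(12)=1 ⇒ 6
n=16: 1·16 2·8 4·4 8·2 16·1  f→[1+1+1+1+1]=5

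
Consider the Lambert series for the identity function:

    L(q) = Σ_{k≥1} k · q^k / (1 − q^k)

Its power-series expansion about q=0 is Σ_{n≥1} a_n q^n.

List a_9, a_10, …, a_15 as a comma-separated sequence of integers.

13, 18, 12, 28, 14, 24, 24

q^9  k|9↦f(k): 1:1 3:3 9:9  a_9=13
d|10:{1,2,5,10}  Σf=1+2+5+10=18
[q^11] f(1)=1,f(11)=11 ⇒ 12
d|12:{1,2,3,4,6,12}  Σf=1+2+3+4+6+12=28
q^13  k|13↦f(k): 13:13 1:1  a_13=14
n=14: 1·14 2·7 7·2 14·1  f→[1+2+7+14]=24
q^15  k|15↦f(k): 15:15 5:5 3:3 1:1  a_15=24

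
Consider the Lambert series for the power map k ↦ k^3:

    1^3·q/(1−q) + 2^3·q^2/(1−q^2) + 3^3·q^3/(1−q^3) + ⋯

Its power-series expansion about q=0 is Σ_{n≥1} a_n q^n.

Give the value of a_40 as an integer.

a_40 = 73710

n=40: 1·40 2·20 4·10 5·8 8·5 10·4 20·2 40·1  f→[1+8+64+125+512+1000+8000+64000]=73710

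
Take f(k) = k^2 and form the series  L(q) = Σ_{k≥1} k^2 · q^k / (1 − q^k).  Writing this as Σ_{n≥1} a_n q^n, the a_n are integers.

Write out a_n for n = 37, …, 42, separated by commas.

1370, 1810, 1700, 2210, 1682, 2500

d|37:{1,37}  Σf=1+1369=1370
[q^38] f(1)=1,f(2)=4,f(19)=361,f(38)=1444 ⇒ 1810
n=39: 1·39 3·13 13·3 39·1  f→[1+9+169+1521]=1700
q^40  k|40↦f(k): 1:1 2:4 4:16 5:25 8:64 10:100 20:400 40:1600  a_40=2210
n=41: 41·1 1·41  f→[1681+1]=1682
n=42: 42·1 21·2 14·3 7·6 6·7 3·14 2·21 1·42  f→[1764+441+196+49+36+9+4+1]=2500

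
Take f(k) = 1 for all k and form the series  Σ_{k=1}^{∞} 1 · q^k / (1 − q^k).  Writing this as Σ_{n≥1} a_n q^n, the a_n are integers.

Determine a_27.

a_27 = 4

d|27:{27,9,3,1}  Σf=1+1+1+1=4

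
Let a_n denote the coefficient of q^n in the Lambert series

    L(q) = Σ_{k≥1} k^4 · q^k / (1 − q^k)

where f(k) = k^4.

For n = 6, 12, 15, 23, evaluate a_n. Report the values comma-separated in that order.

q^6  k|6↦f(k): 1:1 2:16 3:81 6:1296  a_6=1394
[q^12] f(1)=1,f(2)=16,f(3)=81,f(4)=256,f(6)=1296,f(12)=20736 ⇒ 22386
q^15  k|15↦f(k): 15:50625 5:625 3:81 1:1  a_15=51332
d|23:{1,23}  Σf=1+279841=279842

1394, 22386, 51332, 279842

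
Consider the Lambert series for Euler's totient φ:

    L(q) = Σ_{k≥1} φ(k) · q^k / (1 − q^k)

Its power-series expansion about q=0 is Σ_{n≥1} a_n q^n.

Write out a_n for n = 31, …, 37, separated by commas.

[q^31] φ(1)=1,φ(31)=30 ⇒ 31
[q^32] φ(1)=1,φ(2)=1,φ(4)=2,φ(8)=4,φ(16)=8,φ(32)=16 ⇒ 32
n=33: 33·1 11·3 3·11 1·33  φ→[20+10+2+1]=33
[q^34] φ(1)=1,φ(2)=1,φ(17)=16,φ(34)=16 ⇒ 34
[q^35] φ(1)=1,φ(5)=4,φ(7)=6,φ(35)=24 ⇒ 35
d|36:{1,2,3,4,6,9,12,18,36}  Σφ=1+1+2+2+2+6+4+6+12=36
[q^37] φ(1)=1,φ(37)=36 ⇒ 37

31, 32, 33, 34, 35, 36, 37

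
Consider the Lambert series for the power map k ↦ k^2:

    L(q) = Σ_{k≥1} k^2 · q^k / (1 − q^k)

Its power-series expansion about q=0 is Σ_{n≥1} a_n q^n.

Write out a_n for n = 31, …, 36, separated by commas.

962, 1365, 1220, 1450, 1300, 1911

[q^31] f(1)=1,f(31)=961 ⇒ 962
n=32: 1·32 2·16 4·8 8·4 16·2 32·1  f→[1+4+16+64+256+1024]=1365
d|33:{33,11,3,1}  Σf=1089+121+9+1=1220
q^34  k|34↦f(k): 1:1 2:4 17:289 34:1156  a_34=1450
q^35  k|35↦f(k): 1:1 5:25 7:49 35:1225  a_35=1300
[q^36] f(1)=1,f(2)=4,f(3)=9,f(4)=16,f(6)=36,f(9)=81,f(12)=144,f(18)=324,f(36)=1296 ⇒ 1911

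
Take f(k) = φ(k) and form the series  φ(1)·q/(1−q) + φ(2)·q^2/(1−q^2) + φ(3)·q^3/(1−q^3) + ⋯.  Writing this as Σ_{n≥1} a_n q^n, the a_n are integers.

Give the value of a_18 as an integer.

n=18: 1·18 2·9 3·6 6·3 9·2 18·1  φ→[1+1+2+2+6+6]=18

a_18 = 18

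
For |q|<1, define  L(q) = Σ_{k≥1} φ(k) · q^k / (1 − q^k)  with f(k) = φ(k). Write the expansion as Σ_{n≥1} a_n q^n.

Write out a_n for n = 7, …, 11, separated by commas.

q^7  k|7↦φ(k): 1:1 7:6  a_7=7
q^8  k|8↦φ(k): 1:1 2:1 4:2 8:4  a_8=8
[q^9] φ(9)=6,φ(3)=2,φ(1)=1 ⇒ 9
d|10:{1,2,5,10}  Σφ=1+1+4+4=10
d|11:{11,1}  Σφ=10+1=11

7, 8, 9, 10, 11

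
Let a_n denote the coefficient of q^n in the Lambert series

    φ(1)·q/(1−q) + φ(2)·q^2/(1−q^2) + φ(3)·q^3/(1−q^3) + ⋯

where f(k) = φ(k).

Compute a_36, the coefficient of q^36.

d|36:{36,18,12,9,6,4,3,2,1}  Σφ=12+6+4+6+2+2+2+1+1=36

a_36 = 36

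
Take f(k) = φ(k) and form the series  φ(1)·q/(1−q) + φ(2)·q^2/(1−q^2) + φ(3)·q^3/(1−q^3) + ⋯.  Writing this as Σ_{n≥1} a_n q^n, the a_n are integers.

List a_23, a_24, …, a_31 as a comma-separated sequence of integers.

q^23  k|23↦φ(k): 23:22 1:1  a_23=23
n=24: 1·24 2·12 3·8 4·6 6·4 8·3 12·2 24·1  φ→[1+1+2+2+2+4+4+8]=24
q^25  k|25↦φ(k): 25:20 5:4 1:1  a_25=25
q^26  k|26↦φ(k): 1:1 2:1 13:12 26:12  a_26=26
q^27  k|27↦φ(k): 1:1 3:2 9:6 27:18  a_27=27
n=28: 1·28 2·14 4·7 7·4 14·2 28·1  φ→[1+1+2+6+6+12]=28
[q^29] φ(29)=28,φ(1)=1 ⇒ 29
d|30:{30,15,10,6,5,3,2,1}  Σφ=8+8+4+2+4+2+1+1=30
n=31: 1·31 31·1  φ→[1+30]=31

23, 24, 25, 26, 27, 28, 29, 30, 31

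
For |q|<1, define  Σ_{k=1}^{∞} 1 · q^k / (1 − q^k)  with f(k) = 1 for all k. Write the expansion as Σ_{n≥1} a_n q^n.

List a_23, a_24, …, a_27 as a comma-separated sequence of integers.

[q^23] f(23)=1,f(1)=1 ⇒ 2
n=24: 1·24 2·12 3·8 4·6 6·4 8·3 12·2 24·1  f→[1+1+1+1+1+1+1+1]=8
n=25: 1·25 5·5 25·1  f→[1+1+1]=3
[q^26] f(26)=1,f(13)=1,f(2)=1,f(1)=1 ⇒ 4
d|27:{27,9,3,1}  Σf=1+1+1+1=4

2, 8, 3, 4, 4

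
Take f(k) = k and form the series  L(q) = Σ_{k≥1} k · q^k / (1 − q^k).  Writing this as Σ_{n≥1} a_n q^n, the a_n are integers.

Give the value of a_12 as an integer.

a_12 = 28

q^12  k|12↦f(k): 1:1 2:2 3:3 4:4 6:6 12:12  a_12=28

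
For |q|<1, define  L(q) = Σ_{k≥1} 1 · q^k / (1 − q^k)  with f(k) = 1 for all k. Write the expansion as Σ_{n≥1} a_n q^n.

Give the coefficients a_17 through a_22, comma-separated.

n=17: 1·17 17·1  f→[1+1]=2
[q^18] f(1)=1,f(2)=1,f(3)=1,f(6)=1,f(9)=1,f(18)=1 ⇒ 6
[q^19] f(19)=1,f(1)=1 ⇒ 2
[q^20] f(1)=1,f(2)=1,f(4)=1,f(5)=1,f(10)=1,f(20)=1 ⇒ 6
d|21:{21,7,3,1}  Σf=1+1+1+1=4
d|22:{1,2,11,22}  Σf=1+1+1+1=4

2, 6, 2, 6, 4, 4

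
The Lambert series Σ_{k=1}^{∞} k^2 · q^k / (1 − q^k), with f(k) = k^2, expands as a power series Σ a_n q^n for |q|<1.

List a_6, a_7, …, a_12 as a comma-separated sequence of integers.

50, 50, 85, 91, 130, 122, 210

d|6:{6,3,2,1}  Σf=36+9+4+1=50
q^7  k|7↦f(k): 7:49 1:1  a_7=50
[q^8] f(1)=1,f(2)=4,f(4)=16,f(8)=64 ⇒ 85
q^9  k|9↦f(k): 9:81 3:9 1:1  a_9=91
d|10:{10,5,2,1}  Σf=100+25+4+1=130
n=11: 1·11 11·1  f→[1+121]=122
[q^12] f(1)=1,f(2)=4,f(3)=9,f(4)=16,f(6)=36,f(12)=144 ⇒ 210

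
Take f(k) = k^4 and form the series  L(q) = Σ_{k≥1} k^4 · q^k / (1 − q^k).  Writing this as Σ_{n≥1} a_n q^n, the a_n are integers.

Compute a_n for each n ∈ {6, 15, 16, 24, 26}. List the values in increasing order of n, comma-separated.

1394, 51332, 69905, 358258, 485554

d|6:{6,3,2,1}  Σf=1296+81+16+1=1394
q^15  k|15↦f(k): 1:1 3:81 5:625 15:50625  a_15=51332
d|16:{1,2,4,8,16}  Σf=1+16+256+4096+65536=69905
[q^24] f(1)=1,f(2)=16,f(3)=81,f(4)=256,f(6)=1296,f(8)=4096,f(12)=20736,f(24)=331776 ⇒ 358258
n=26: 26·1 13·2 2·13 1·26  f→[456976+28561+16+1]=485554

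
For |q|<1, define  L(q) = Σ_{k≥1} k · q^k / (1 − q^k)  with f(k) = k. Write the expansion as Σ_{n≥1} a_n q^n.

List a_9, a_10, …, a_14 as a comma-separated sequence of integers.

13, 18, 12, 28, 14, 24

d|9:{1,3,9}  Σf=1+3+9=13
n=10: 1·10 2·5 5·2 10·1  f→[1+2+5+10]=18
[q^11] f(11)=11,f(1)=1 ⇒ 12
n=12: 12·1 6·2 4·3 3·4 2·6 1·12  f→[12+6+4+3+2+1]=28
d|13:{13,1}  Σf=13+1=14
d|14:{1,2,7,14}  Σf=1+2+7+14=24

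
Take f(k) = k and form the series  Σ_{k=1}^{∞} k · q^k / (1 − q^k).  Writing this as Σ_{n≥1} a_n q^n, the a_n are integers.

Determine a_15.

a_15 = 24

q^15  k|15↦f(k): 15:15 5:5 3:3 1:1  a_15=24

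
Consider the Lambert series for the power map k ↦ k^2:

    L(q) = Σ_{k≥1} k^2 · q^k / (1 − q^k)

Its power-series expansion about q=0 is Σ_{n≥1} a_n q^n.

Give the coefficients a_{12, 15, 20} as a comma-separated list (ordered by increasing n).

d|12:{1,2,3,4,6,12}  Σf=1+4+9+16+36+144=210
d|15:{1,3,5,15}  Σf=1+9+25+225=260
d|20:{1,2,4,5,10,20}  Σf=1+4+16+25+100+400=546

210, 260, 546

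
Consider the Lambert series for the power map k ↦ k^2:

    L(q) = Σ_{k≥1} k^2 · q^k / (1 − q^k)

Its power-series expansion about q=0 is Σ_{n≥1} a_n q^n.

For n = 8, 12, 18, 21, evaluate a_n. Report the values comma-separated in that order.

85, 210, 455, 500

d|8:{1,2,4,8}  Σf=1+4+16+64=85
q^12  k|12↦f(k): 1:1 2:4 3:9 4:16 6:36 12:144  a_12=210
[q^18] f(18)=324,f(9)=81,f(6)=36,f(3)=9,f(2)=4,f(1)=1 ⇒ 455
q^21  k|21↦f(k): 21:441 7:49 3:9 1:1  a_21=500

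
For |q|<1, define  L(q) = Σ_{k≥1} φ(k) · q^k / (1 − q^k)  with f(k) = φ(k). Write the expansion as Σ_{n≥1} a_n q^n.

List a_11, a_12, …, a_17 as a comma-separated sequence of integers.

q^11  k|11↦φ(k): 1:1 11:10  a_11=11
n=12: 12·1 6·2 4·3 3·4 2·6 1·12  φ→[4+2+2+2+1+1]=12
n=13: 1·13 13·1  φ→[1+12]=13
q^14  k|14↦φ(k): 1:1 2:1 7:6 14:6  a_14=14
n=15: 15·1 5·3 3·5 1·15  φ→[8+4+2+1]=15
n=16: 1·16 2·8 4·4 8·2 16·1  φ→[1+1+2+4+8]=16
n=17: 17·1 1·17  φ→[16+1]=17

11, 12, 13, 14, 15, 16, 17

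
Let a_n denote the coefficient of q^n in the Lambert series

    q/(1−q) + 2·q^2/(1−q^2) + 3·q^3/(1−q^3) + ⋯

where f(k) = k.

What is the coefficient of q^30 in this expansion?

d|30:{30,15,10,6,5,3,2,1}  Σf=30+15+10+6+5+3+2+1=72

a_30 = 72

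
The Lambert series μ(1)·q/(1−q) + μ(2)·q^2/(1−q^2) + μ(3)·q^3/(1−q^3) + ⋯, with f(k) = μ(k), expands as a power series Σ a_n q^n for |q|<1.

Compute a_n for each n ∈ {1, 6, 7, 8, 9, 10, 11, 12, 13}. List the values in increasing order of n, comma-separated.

1, 0, 0, 0, 0, 0, 0, 0, 0

d|1:{1}  Σμ=1=1
d|6:{1,2,3,6}  Σμ=1+(-1)+(-1)+1=0
n=7: 7·1 1·7  μ→[(-1)+1]=0
d|8:{1,2,4,8}  Σμ=1+(-1)+0+0=0
d|9:{1,3,9}  Σμ=1+(-1)+0=0
d|10:{10,5,2,1}  Σμ=1+(-1)+(-1)+1=0
d|11:{11,1}  Σμ=(-1)+1=0
n=12: 1·12 2·6 3·4 4·3 6·2 12·1  μ→[1+(-1)+(-1)+0+1+0]=0
q^13  k|13↦μ(k): 1:1 13:-1  a_13=0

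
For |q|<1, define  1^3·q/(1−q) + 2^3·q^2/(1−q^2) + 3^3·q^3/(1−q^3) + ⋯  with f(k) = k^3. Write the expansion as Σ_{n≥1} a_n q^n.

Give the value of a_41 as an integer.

a_41 = 68922

q^41  k|41↦f(k): 41:68921 1:1  a_41=68922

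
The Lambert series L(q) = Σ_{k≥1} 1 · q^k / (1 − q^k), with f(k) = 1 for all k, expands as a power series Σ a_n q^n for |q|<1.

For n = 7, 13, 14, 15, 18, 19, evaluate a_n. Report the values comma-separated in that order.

2, 2, 4, 4, 6, 2

[q^7] f(1)=1,f(7)=1 ⇒ 2
[q^13] f(13)=1,f(1)=1 ⇒ 2
d|14:{14,7,2,1}  Σf=1+1+1+1=4
[q^15] f(15)=1,f(5)=1,f(3)=1,f(1)=1 ⇒ 4
n=18: 18·1 9·2 6·3 3·6 2·9 1·18  f→[1+1+1+1+1+1]=6
q^19  k|19↦f(k): 1:1 19:1  a_19=2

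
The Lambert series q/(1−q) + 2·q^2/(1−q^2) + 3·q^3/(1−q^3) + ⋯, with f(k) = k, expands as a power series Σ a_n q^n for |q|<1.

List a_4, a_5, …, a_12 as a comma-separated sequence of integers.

7, 6, 12, 8, 15, 13, 18, 12, 28

d|4:{4,2,1}  Σf=4+2+1=7
d|5:{1,5}  Σf=1+5=6
n=6: 1·6 2·3 3·2 6·1  f→[1+2+3+6]=12
q^7  k|7↦f(k): 1:1 7:7  a_7=8
[q^8] f(1)=1,f(2)=2,f(4)=4,f(8)=8 ⇒ 15
d|9:{1,3,9}  Σf=1+3+9=13
[q^10] f(1)=1,f(2)=2,f(5)=5,f(10)=10 ⇒ 18
[q^11] f(1)=1,f(11)=11 ⇒ 12
d|12:{12,6,4,3,2,1}  Σf=12+6+4+3+2+1=28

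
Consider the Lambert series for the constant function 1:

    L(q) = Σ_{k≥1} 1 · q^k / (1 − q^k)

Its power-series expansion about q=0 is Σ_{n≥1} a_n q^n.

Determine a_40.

a_40 = 8

q^40  k|40↦f(k): 1:1 2:1 4:1 5:1 8:1 10:1 20:1 40:1  a_40=8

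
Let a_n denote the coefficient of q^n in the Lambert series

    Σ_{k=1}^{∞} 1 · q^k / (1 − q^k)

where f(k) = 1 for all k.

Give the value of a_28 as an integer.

a_28 = 6

[q^28] f(28)=1,f(14)=1,f(7)=1,f(4)=1,f(2)=1,f(1)=1 ⇒ 6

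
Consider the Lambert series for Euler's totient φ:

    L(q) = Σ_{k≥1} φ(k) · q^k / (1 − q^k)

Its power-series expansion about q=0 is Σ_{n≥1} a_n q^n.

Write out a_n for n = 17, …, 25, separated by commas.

[q^17] φ(17)=16,φ(1)=1 ⇒ 17
q^18  k|18↦φ(k): 1:1 2:1 3:2 6:2 9:6 18:6  a_18=18
[q^19] φ(1)=1,φ(19)=18 ⇒ 19
d|20:{20,10,5,4,2,1}  Σφ=8+4+4+2+1+1=20
d|21:{21,7,3,1}  Σφ=12+6+2+1=21
d|22:{22,11,2,1}  Σφ=10+10+1+1=22
n=23: 23·1 1·23  φ→[22+1]=23
[q^24] φ(24)=8,φ(12)=4,φ(8)=4,φ(6)=2,φ(4)=2,φ(3)=2,φ(2)=1,φ(1)=1 ⇒ 24
n=25: 1·25 5·5 25·1  φ→[1+4+20]=25

17, 18, 19, 20, 21, 22, 23, 24, 25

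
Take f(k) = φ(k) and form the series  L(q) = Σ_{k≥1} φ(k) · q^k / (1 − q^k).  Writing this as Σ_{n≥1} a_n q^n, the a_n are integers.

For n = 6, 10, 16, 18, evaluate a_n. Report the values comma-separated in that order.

d|6:{1,2,3,6}  Σφ=1+1+2+2=6
[q^10] φ(1)=1,φ(2)=1,φ(5)=4,φ(10)=4 ⇒ 10
d|16:{1,2,4,8,16}  Σφ=1+1+2+4+8=16
[q^18] φ(1)=1,φ(2)=1,φ(3)=2,φ(6)=2,φ(9)=6,φ(18)=6 ⇒ 18

6, 10, 16, 18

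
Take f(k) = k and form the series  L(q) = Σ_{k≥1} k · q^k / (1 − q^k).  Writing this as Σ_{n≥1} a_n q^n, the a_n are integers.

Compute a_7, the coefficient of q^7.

d|7:{1,7}  Σf=1+7=8

a_7 = 8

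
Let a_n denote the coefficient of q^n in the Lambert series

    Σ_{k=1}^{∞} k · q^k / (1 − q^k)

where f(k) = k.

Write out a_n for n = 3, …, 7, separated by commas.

4, 7, 6, 12, 8

q^3  k|3↦f(k): 3:3 1:1  a_3=4
d|4:{4,2,1}  Σf=4+2+1=7
[q^5] f(5)=5,f(1)=1 ⇒ 6
[q^6] f(1)=1,f(2)=2,f(3)=3,f(6)=6 ⇒ 12
q^7  k|7↦f(k): 1:1 7:7  a_7=8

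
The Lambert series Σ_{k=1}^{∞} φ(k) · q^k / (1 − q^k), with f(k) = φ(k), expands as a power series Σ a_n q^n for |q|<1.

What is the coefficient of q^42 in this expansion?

n=42: 1·42 2·21 3·14 6·7 7·6 14·3 21·2 42·1  φ→[1+1+2+2+6+6+12+12]=42

a_42 = 42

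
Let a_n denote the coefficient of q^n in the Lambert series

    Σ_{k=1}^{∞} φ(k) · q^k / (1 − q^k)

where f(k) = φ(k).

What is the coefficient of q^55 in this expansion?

n=55: 1·55 5·11 11·5 55·1  φ→[1+4+10+40]=55

a_55 = 55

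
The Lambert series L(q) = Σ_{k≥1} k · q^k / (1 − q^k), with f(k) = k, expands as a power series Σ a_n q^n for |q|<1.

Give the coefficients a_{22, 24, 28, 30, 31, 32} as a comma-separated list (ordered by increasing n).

q^22  k|22↦f(k): 1:1 2:2 11:11 22:22  a_22=36
n=24: 1·24 2·12 3·8 4·6 6·4 8·3 12·2 24·1  f→[1+2+3+4+6+8+12+24]=60
q^28  k|28↦f(k): 1:1 2:2 4:4 7:7 14:14 28:28  a_28=56
d|30:{1,2,3,5,6,10,15,30}  Σf=1+2+3+5+6+10+15+30=72
q^31  k|31↦f(k): 31:31 1:1  a_31=32
[q^32] f(1)=1,f(2)=2,f(4)=4,f(8)=8,f(16)=16,f(32)=32 ⇒ 63

36, 60, 56, 72, 32, 63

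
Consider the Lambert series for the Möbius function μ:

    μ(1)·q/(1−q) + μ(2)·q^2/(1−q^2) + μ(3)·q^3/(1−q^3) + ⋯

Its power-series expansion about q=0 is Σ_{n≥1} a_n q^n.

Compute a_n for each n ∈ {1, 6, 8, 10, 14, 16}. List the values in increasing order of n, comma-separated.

1, 0, 0, 0, 0, 0

[q^1] μ(1)=1 ⇒ 1
n=6: 1·6 2·3 3·2 6·1  μ→[1+(-1)+(-1)+1]=0
[q^8] μ(8)=0,μ(4)=0,μ(2)=-1,μ(1)=1 ⇒ 0
d|10:{1,2,5,10}  Σμ=1+(-1)+(-1)+1=0
n=14: 14·1 7·2 2·7 1·14  μ→[1+(-1)+(-1)+1]=0
[q^16] μ(16)=0,μ(8)=0,μ(4)=0,μ(2)=-1,μ(1)=1 ⇒ 0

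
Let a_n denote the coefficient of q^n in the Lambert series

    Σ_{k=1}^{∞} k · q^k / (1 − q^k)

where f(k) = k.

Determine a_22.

n=22: 22·1 11·2 2·11 1·22  f→[22+11+2+1]=36

a_22 = 36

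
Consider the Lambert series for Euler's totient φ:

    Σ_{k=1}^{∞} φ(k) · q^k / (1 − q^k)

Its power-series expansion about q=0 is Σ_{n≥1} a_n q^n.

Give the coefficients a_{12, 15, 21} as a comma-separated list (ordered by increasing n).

n=12: 1·12 2·6 3·4 4·3 6·2 12·1  φ→[1+1+2+2+2+4]=12
n=15: 1·15 3·5 5·3 15·1  φ→[1+2+4+8]=15
q^21  k|21↦φ(k): 1:1 3:2 7:6 21:12  a_21=21

12, 15, 21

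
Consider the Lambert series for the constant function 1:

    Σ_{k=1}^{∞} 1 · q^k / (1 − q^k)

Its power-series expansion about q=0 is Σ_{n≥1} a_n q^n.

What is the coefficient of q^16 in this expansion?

a_16 = 5

[q^16] f(1)=1,f(2)=1,f(4)=1,f(8)=1,f(16)=1 ⇒ 5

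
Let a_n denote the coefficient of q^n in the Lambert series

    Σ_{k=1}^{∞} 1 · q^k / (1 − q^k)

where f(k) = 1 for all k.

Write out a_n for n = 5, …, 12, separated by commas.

d|5:{1,5}  Σf=1+1=2
n=6: 6·1 3·2 2·3 1·6  f→[1+1+1+1]=4
q^7  k|7↦f(k): 1:1 7:1  a_7=2
n=8: 1·8 2·4 4·2 8·1  f→[1+1+1+1]=4
n=9: 9·1 3·3 1·9  f→[1+1+1]=3
[q^10] f(1)=1,f(2)=1,f(5)=1,f(10)=1 ⇒ 4
d|11:{11,1}  Σf=1+1=2
[q^12] f(1)=1,f(2)=1,f(3)=1,f(4)=1,f(6)=1,f(12)=1 ⇒ 6

2, 4, 2, 4, 3, 4, 2, 6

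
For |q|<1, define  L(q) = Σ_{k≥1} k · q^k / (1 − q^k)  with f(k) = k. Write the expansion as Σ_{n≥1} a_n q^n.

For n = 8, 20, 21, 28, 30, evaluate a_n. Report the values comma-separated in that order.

15, 42, 32, 56, 72

[q^8] f(1)=1,f(2)=2,f(4)=4,f(8)=8 ⇒ 15
[q^20] f(1)=1,f(2)=2,f(4)=4,f(5)=5,f(10)=10,f(20)=20 ⇒ 42
n=21: 1·21 3·7 7·3 21·1  f→[1+3+7+21]=32
q^28  k|28↦f(k): 28:28 14:14 7:7 4:4 2:2 1:1  a_28=56
d|30:{1,2,3,5,6,10,15,30}  Σf=1+2+3+5+6+10+15+30=72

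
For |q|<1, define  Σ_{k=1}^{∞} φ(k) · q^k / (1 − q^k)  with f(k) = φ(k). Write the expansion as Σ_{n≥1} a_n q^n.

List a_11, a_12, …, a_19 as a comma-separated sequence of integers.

d|11:{11,1}  Σφ=10+1=11
d|12:{1,2,3,4,6,12}  Σφ=1+1+2+2+2+4=12
n=13: 13·1 1·13  φ→[12+1]=13
d|14:{1,2,7,14}  Σφ=1+1+6+6=14
d|15:{1,3,5,15}  Σφ=1+2+4+8=15
q^16  k|16↦φ(k): 16:8 8:4 4:2 2:1 1:1  a_16=16
q^17  k|17↦φ(k): 1:1 17:16  a_17=17
q^18  k|18↦φ(k): 1:1 2:1 3:2 6:2 9:6 18:6  a_18=18
d|19:{1,19}  Σφ=1+18=19

11, 12, 13, 14, 15, 16, 17, 18, 19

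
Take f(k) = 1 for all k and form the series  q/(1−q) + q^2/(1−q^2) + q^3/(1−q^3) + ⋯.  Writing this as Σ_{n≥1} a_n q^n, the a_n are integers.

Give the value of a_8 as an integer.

[q^8] f(1)=1,f(2)=1,f(4)=1,f(8)=1 ⇒ 4

a_8 = 4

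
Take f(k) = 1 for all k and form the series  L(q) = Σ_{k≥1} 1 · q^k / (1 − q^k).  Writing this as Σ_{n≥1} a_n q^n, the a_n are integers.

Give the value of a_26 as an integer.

q^26  k|26↦f(k): 1:1 2:1 13:1 26:1  a_26=4

a_26 = 4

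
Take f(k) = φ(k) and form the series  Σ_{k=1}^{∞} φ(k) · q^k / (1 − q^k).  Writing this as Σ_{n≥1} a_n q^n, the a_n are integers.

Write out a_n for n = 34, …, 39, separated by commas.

q^34  k|34↦φ(k): 1:1 2:1 17:16 34:16  a_34=34
d|35:{35,7,5,1}  Σφ=24+6+4+1=35
d|36:{36,18,12,9,6,4,3,2,1}  Σφ=12+6+4+6+2+2+2+1+1=36
q^37  k|37↦φ(k): 37:36 1:1  a_37=37
q^38  k|38↦φ(k): 1:1 2:1 19:18 38:18  a_38=38
[q^39] φ(1)=1,φ(3)=2,φ(13)=12,φ(39)=24 ⇒ 39

34, 35, 36, 37, 38, 39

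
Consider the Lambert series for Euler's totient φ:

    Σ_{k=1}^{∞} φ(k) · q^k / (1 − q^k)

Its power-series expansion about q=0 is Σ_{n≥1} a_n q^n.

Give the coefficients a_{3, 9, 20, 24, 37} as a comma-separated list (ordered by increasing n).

q^3  k|3↦φ(k): 1:1 3:2  a_3=3
[q^9] φ(1)=1,φ(3)=2,φ(9)=6 ⇒ 9
d|20:{1,2,4,5,10,20}  Σφ=1+1+2+4+4+8=20
n=24: 24·1 12·2 8·3 6·4 4·6 3·8 2·12 1·24  φ→[8+4+4+2+2+2+1+1]=24
q^37  k|37↦φ(k): 37:36 1:1  a_37=37

3, 9, 20, 24, 37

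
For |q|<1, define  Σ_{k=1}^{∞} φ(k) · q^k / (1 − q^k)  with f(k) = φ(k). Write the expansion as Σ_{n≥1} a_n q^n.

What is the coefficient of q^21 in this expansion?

[q^21] φ(1)=1,φ(3)=2,φ(7)=6,φ(21)=12 ⇒ 21

a_21 = 21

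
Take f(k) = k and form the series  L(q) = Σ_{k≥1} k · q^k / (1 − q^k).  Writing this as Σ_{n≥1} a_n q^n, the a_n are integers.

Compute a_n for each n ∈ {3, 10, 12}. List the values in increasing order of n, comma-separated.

n=3: 3·1 1·3  f→[3+1]=4
n=10: 10·1 5·2 2·5 1·10  f→[10+5+2+1]=18
q^12  k|12↦f(k): 12:12 6:6 4:4 3:3 2:2 1:1  a_12=28

4, 18, 28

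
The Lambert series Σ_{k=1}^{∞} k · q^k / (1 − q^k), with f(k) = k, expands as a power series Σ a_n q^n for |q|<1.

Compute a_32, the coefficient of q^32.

a_32 = 63

[q^32] f(1)=1,f(2)=2,f(4)=4,f(8)=8,f(16)=16,f(32)=32 ⇒ 63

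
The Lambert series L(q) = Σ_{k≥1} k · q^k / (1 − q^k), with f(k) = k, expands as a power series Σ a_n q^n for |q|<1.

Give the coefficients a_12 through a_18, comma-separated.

q^12  k|12↦f(k): 12:12 6:6 4:4 3:3 2:2 1:1  a_12=28
n=13: 1·13 13·1  f→[1+13]=14
[q^14] f(14)=14,f(7)=7,f(2)=2,f(1)=1 ⇒ 24
d|15:{1,3,5,15}  Σf=1+3+5+15=24
[q^16] f(1)=1,f(2)=2,f(4)=4,f(8)=8,f(16)=16 ⇒ 31
d|17:{17,1}  Σf=17+1=18
q^18  k|18↦f(k): 1:1 2:2 3:3 6:6 9:9 18:18  a_18=39

28, 14, 24, 24, 31, 18, 39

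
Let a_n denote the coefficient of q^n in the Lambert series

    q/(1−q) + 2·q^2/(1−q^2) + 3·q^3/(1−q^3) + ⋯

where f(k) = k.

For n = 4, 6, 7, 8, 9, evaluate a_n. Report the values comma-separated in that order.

q^4  k|4↦f(k): 4:4 2:2 1:1  a_4=7
n=6: 6·1 3·2 2·3 1·6  f→[6+3+2+1]=12
n=7: 1·7 7·1  f→[1+7]=8
q^8  k|8↦f(k): 8:8 4:4 2:2 1:1  a_8=15
[q^9] f(9)=9,f(3)=3,f(1)=1 ⇒ 13

7, 12, 8, 15, 13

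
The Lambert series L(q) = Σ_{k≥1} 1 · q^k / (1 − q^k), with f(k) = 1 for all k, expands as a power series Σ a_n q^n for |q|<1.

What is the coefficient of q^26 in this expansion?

a_26 = 4

n=26: 26·1 13·2 2·13 1·26  f→[1+1+1+1]=4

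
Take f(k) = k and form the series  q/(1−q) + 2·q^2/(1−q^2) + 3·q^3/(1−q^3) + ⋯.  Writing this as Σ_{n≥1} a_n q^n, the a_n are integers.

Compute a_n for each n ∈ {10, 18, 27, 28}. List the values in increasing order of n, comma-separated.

q^10  k|10↦f(k): 10:10 5:5 2:2 1:1  a_10=18
d|18:{1,2,3,6,9,18}  Σf=1+2+3+6+9+18=39
[q^27] f(27)=27,f(9)=9,f(3)=3,f(1)=1 ⇒ 40
q^28  k|28↦f(k): 28:28 14:14 7:7 4:4 2:2 1:1  a_28=56

18, 39, 40, 56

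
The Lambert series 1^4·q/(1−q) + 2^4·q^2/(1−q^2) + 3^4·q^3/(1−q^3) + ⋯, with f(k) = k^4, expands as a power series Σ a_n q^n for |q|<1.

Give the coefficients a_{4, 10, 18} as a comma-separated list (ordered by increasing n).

d|4:{4,2,1}  Σf=256+16+1=273
q^10  k|10↦f(k): 1:1 2:16 5:625 10:10000  a_10=10642
n=18: 18·1 9·2 6·3 3·6 2·9 1·18  f→[104976+6561+1296+81+16+1]=112931

273, 10642, 112931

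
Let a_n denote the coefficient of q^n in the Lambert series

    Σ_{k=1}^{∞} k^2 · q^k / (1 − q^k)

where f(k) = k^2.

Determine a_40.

a_40 = 2210

q^40  k|40↦f(k): 40:1600 20:400 10:100 8:64 5:25 4:16 2:4 1:1  a_40=2210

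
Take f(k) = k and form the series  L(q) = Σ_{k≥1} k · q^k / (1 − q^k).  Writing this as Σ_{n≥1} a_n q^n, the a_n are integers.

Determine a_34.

a_34 = 54

d|34:{1,2,17,34}  Σf=1+2+17+34=54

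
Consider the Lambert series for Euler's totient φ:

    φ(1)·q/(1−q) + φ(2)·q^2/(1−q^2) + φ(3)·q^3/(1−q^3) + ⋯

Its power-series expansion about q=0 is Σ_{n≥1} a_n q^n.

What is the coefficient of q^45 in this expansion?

[q^45] φ(45)=24,φ(15)=8,φ(9)=6,φ(5)=4,φ(3)=2,φ(1)=1 ⇒ 45

a_45 = 45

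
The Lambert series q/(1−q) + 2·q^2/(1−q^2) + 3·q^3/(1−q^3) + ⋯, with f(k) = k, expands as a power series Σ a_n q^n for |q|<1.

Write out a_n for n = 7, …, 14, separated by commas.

8, 15, 13, 18, 12, 28, 14, 24

d|7:{1,7}  Σf=1+7=8
[q^8] f(8)=8,f(4)=4,f(2)=2,f(1)=1 ⇒ 15
q^9  k|9↦f(k): 1:1 3:3 9:9  a_9=13
d|10:{1,2,5,10}  Σf=1+2+5+10=18
d|11:{1,11}  Σf=1+11=12
[q^12] f(12)=12,f(6)=6,f(4)=4,f(3)=3,f(2)=2,f(1)=1 ⇒ 28
q^13  k|13↦f(k): 1:1 13:13  a_13=14
d|14:{14,7,2,1}  Σf=14+7+2+1=24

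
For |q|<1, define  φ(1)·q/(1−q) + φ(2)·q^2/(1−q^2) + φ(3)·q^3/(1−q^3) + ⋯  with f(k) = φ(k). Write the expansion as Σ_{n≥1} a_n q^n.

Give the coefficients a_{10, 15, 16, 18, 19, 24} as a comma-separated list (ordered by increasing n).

q^10  k|10↦φ(k): 10:4 5:4 2:1 1:1  a_10=10
[q^15] φ(15)=8,φ(5)=4,φ(3)=2,φ(1)=1 ⇒ 15
q^16  k|16↦φ(k): 1:1 2:1 4:2 8:4 16:8  a_16=16
n=18: 1·18 2·9 3·6 6·3 9·2 18·1  φ→[1+1+2+2+6+6]=18
q^19  k|19↦φ(k): 19:18 1:1  a_19=19
d|24:{1,2,3,4,6,8,12,24}  Σφ=1+1+2+2+2+4+4+8=24

10, 15, 16, 18, 19, 24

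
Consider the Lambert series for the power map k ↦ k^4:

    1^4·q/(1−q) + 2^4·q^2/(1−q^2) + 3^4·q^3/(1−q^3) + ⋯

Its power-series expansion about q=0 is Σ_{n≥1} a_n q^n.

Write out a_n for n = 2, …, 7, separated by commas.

17, 82, 273, 626, 1394, 2402

[q^2] f(1)=1,f(2)=16 ⇒ 17
[q^3] f(1)=1,f(3)=81 ⇒ 82
d|4:{1,2,4}  Σf=1+16+256=273
[q^5] f(5)=625,f(1)=1 ⇒ 626
[q^6] f(6)=1296,f(3)=81,f(2)=16,f(1)=1 ⇒ 1394
n=7: 1·7 7·1  f→[1+2401]=2402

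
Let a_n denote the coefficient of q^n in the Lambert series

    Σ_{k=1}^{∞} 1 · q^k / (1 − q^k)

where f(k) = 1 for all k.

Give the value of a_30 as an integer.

q^30  k|30↦f(k): 1:1 2:1 3:1 5:1 6:1 10:1 15:1 30:1  a_30=8

a_30 = 8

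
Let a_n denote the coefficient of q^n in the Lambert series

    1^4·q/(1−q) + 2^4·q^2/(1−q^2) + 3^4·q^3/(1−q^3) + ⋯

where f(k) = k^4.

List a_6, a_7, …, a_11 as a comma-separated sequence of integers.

d|6:{1,2,3,6}  Σf=1+16+81+1296=1394
[q^7] f(1)=1,f(7)=2401 ⇒ 2402
n=8: 8·1 4·2 2·4 1·8  f→[4096+256+16+1]=4369
[q^9] f(1)=1,f(3)=81,f(9)=6561 ⇒ 6643
[q^10] f(1)=1,f(2)=16,f(5)=625,f(10)=10000 ⇒ 10642
d|11:{11,1}  Σf=14641+1=14642

1394, 2402, 4369, 6643, 10642, 14642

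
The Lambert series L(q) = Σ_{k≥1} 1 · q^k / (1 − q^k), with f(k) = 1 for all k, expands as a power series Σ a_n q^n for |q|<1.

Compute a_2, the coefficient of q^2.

[q^2] f(2)=1,f(1)=1 ⇒ 2

a_2 = 2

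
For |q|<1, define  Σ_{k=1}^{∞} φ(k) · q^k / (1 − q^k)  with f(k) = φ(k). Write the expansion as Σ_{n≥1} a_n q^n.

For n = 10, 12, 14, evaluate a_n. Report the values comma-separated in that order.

[q^10] φ(1)=1,φ(2)=1,φ(5)=4,φ(10)=4 ⇒ 10
n=12: 12·1 6·2 4·3 3·4 2·6 1·12  φ→[4+2+2+2+1+1]=12
q^14  k|14↦φ(k): 14:6 7:6 2:1 1:1  a_14=14

10, 12, 14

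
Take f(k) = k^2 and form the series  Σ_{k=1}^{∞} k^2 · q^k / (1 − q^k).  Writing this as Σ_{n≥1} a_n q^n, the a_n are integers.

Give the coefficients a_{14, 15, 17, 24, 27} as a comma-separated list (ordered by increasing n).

250, 260, 290, 850, 820

n=14: 1·14 2·7 7·2 14·1  f→[1+4+49+196]=250
[q^15] f(15)=225,f(5)=25,f(3)=9,f(1)=1 ⇒ 260
q^17  k|17↦f(k): 17:289 1:1  a_17=290
q^24  k|24↦f(k): 24:576 12:144 8:64 6:36 4:16 3:9 2:4 1:1  a_24=850
[q^27] f(27)=729,f(9)=81,f(3)=9,f(1)=1 ⇒ 820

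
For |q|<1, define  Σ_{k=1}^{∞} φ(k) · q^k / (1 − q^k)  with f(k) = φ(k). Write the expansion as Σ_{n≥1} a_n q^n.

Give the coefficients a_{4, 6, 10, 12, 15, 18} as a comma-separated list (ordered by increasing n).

[q^4] φ(4)=2,φ(2)=1,φ(1)=1 ⇒ 4
n=6: 1·6 2·3 3·2 6·1  φ→[1+1+2+2]=6
n=10: 10·1 5·2 2·5 1·10  φ→[4+4+1+1]=10
q^12  k|12↦φ(k): 12:4 6:2 4:2 3:2 2:1 1:1  a_12=12
q^15  k|15↦φ(k): 1:1 3:2 5:4 15:8  a_15=15
d|18:{18,9,6,3,2,1}  Σφ=6+6+2+2+1+1=18

4, 6, 10, 12, 15, 18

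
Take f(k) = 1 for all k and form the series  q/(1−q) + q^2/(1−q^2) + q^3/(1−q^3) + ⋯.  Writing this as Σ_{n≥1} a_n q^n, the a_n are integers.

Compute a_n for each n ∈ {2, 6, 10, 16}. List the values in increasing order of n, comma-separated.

n=2: 1·2 2·1  f→[1+1]=2
q^6  k|6↦f(k): 1:1 2:1 3:1 6:1  a_6=4
q^10  k|10↦f(k): 1:1 2:1 5:1 10:1  a_10=4
q^16  k|16↦f(k): 16:1 8:1 4:1 2:1 1:1  a_16=5

2, 4, 4, 5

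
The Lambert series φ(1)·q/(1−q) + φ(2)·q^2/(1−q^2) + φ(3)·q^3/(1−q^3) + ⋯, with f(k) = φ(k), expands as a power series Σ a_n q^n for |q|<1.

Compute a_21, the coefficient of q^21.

[q^21] φ(21)=12,φ(7)=6,φ(3)=2,φ(1)=1 ⇒ 21

a_21 = 21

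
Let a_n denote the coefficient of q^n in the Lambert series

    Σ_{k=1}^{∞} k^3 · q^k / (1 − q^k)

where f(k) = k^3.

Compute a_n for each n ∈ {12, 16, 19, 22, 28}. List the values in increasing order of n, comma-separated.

2044, 4681, 6860, 11988, 25112

n=12: 1·12 2·6 3·4 4·3 6·2 12·1  f→[1+8+27+64+216+1728]=2044
n=16: 1·16 2·8 4·4 8·2 16·1  f→[1+8+64+512+4096]=4681
n=19: 1·19 19·1  f→[1+6859]=6860
d|22:{1,2,11,22}  Σf=1+8+1331+10648=11988
n=28: 1·28 2·14 4·7 7·4 14·2 28·1  f→[1+8+64+343+2744+21952]=25112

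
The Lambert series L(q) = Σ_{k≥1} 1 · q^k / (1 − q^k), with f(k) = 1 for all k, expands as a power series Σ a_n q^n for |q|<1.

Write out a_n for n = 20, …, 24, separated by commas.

6, 4, 4, 2, 8

[q^20] f(20)=1,f(10)=1,f(5)=1,f(4)=1,f(2)=1,f(1)=1 ⇒ 6
[q^21] f(1)=1,f(3)=1,f(7)=1,f(21)=1 ⇒ 4
d|22:{22,11,2,1}  Σf=1+1+1+1=4
d|23:{23,1}  Σf=1+1=2
q^24  k|24↦f(k): 1:1 2:1 3:1 4:1 6:1 8:1 12:1 24:1  a_24=8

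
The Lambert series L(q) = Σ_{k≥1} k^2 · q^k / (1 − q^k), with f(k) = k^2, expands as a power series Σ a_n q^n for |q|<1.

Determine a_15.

n=15: 15·1 5·3 3·5 1·15  f→[225+25+9+1]=260

a_15 = 260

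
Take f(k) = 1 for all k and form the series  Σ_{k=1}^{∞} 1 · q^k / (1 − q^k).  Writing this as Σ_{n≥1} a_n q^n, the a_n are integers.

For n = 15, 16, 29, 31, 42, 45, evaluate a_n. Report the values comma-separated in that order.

4, 5, 2, 2, 8, 6

n=15: 1·15 3·5 5·3 15·1  f→[1+1+1+1]=4
q^16  k|16↦f(k): 1:1 2:1 4:1 8:1 16:1  a_16=5
d|29:{29,1}  Σf=1+1=2
n=31: 1·31 31·1  f→[1+1]=2
d|42:{1,2,3,6,7,14,21,42}  Σf=1+1+1+1+1+1+1+1=8
[q^45] f(45)=1,f(15)=1,f(9)=1,f(5)=1,f(3)=1,f(1)=1 ⇒ 6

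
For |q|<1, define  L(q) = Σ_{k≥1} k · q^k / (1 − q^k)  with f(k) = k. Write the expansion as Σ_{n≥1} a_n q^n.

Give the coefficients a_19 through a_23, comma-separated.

n=19: 1·19 19·1  f→[1+19]=20
[q^20] f(1)=1,f(2)=2,f(4)=4,f(5)=5,f(10)=10,f(20)=20 ⇒ 42
d|21:{1,3,7,21}  Σf=1+3+7+21=32
[q^22] f(22)=22,f(11)=11,f(2)=2,f(1)=1 ⇒ 36
[q^23] f(1)=1,f(23)=23 ⇒ 24

20, 42, 32, 36, 24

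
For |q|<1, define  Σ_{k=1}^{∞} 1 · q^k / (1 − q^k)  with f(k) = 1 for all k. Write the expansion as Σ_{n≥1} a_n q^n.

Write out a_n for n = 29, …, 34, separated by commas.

2, 8, 2, 6, 4, 4

[q^29] f(1)=1,f(29)=1 ⇒ 2
d|30:{30,15,10,6,5,3,2,1}  Σf=1+1+1+1+1+1+1+1=8
n=31: 1·31 31·1  f→[1+1]=2
[q^32] f(1)=1,f(2)=1,f(4)=1,f(8)=1,f(16)=1,f(32)=1 ⇒ 6
q^33  k|33↦f(k): 33:1 11:1 3:1 1:1  a_33=4
[q^34] f(34)=1,f(17)=1,f(2)=1,f(1)=1 ⇒ 4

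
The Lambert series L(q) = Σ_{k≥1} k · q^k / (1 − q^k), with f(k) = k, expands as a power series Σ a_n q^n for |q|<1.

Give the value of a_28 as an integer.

n=28: 1·28 2·14 4·7 7·4 14·2 28·1  f→[1+2+4+7+14+28]=56

a_28 = 56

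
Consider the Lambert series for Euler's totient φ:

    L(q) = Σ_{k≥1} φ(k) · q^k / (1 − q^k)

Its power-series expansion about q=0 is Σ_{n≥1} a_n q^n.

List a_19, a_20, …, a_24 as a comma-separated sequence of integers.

n=19: 19·1 1·19  φ→[18+1]=19
[q^20] φ(20)=8,φ(10)=4,φ(5)=4,φ(4)=2,φ(2)=1,φ(1)=1 ⇒ 20
d|21:{1,3,7,21}  Σφ=1+2+6+12=21
n=22: 22·1 11·2 2·11 1·22  φ→[10+10+1+1]=22
q^23  k|23↦φ(k): 23:22 1:1  a_23=23
d|24:{1,2,3,4,6,8,12,24}  Σφ=1+1+2+2+2+4+4+8=24

19, 20, 21, 22, 23, 24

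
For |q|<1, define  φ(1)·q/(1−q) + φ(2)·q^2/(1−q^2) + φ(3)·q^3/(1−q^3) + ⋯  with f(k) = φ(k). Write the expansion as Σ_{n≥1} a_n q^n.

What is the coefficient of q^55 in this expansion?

d|55:{55,11,5,1}  Σφ=40+10+4+1=55

a_55 = 55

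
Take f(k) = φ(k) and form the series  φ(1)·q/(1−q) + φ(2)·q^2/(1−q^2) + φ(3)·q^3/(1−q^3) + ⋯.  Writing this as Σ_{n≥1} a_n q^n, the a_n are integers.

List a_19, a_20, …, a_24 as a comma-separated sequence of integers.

q^19  k|19↦φ(k): 1:1 19:18  a_19=19
n=20: 20·1 10·2 5·4 4·5 2·10 1·20  φ→[8+4+4+2+1+1]=20
n=21: 21·1 7·3 3·7 1·21  φ→[12+6+2+1]=21
d|22:{1,2,11,22}  Σφ=1+1+10+10=22
n=23: 1·23 23·1  φ→[1+22]=23
q^24  k|24↦φ(k): 24:8 12:4 8:4 6:2 4:2 3:2 2:1 1:1  a_24=24

19, 20, 21, 22, 23, 24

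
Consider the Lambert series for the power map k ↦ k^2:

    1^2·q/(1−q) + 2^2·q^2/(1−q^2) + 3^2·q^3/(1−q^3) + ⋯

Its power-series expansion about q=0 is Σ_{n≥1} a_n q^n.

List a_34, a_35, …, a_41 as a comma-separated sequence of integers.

1450, 1300, 1911, 1370, 1810, 1700, 2210, 1682

n=34: 34·1 17·2 2·17 1·34  f→[1156+289+4+1]=1450
n=35: 1·35 5·7 7·5 35·1  f→[1+25+49+1225]=1300
[q^36] f(1)=1,f(2)=4,f(3)=9,f(4)=16,f(6)=36,f(9)=81,f(12)=144,f(18)=324,f(36)=1296 ⇒ 1911
d|37:{37,1}  Σf=1369+1=1370
[q^38] f(38)=1444,f(19)=361,f(2)=4,f(1)=1 ⇒ 1810
[q^39] f(1)=1,f(3)=9,f(13)=169,f(39)=1521 ⇒ 1700
[q^40] f(1)=1,f(2)=4,f(4)=16,f(5)=25,f(8)=64,f(10)=100,f(20)=400,f(40)=1600 ⇒ 2210
q^41  k|41↦f(k): 1:1 41:1681  a_41=1682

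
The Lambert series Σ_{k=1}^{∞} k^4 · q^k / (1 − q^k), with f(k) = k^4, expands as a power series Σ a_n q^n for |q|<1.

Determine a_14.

q^14  k|14↦f(k): 1:1 2:16 7:2401 14:38416  a_14=40834

a_14 = 40834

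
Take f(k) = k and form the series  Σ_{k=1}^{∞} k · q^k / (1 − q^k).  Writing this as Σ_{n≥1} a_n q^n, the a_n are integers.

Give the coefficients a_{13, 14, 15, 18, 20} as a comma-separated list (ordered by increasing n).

q^13  k|13↦f(k): 13:13 1:1  a_13=14
q^14  k|14↦f(k): 1:1 2:2 7:7 14:14  a_14=24
n=15: 15·1 5·3 3·5 1·15  f→[15+5+3+1]=24
[q^18] f(18)=18,f(9)=9,f(6)=6,f(3)=3,f(2)=2,f(1)=1 ⇒ 39
q^20  k|20↦f(k): 20:20 10:10 5:5 4:4 2:2 1:1  a_20=42

14, 24, 24, 39, 42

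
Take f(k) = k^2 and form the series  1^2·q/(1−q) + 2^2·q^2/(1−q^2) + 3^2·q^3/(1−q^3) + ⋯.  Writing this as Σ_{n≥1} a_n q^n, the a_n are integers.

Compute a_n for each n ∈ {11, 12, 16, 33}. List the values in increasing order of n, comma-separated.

122, 210, 341, 1220

q^11  k|11↦f(k): 11:121 1:1  a_11=122
n=12: 12·1 6·2 4·3 3·4 2·6 1·12  f→[144+36+16+9+4+1]=210
[q^16] f(16)=256,f(8)=64,f(4)=16,f(2)=4,f(1)=1 ⇒ 341
d|33:{1,3,11,33}  Σf=1+9+121+1089=1220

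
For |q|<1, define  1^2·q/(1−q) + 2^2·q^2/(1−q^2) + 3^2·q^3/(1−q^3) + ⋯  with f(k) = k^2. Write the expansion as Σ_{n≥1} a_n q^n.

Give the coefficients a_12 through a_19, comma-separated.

210, 170, 250, 260, 341, 290, 455, 362

d|12:{1,2,3,4,6,12}  Σf=1+4+9+16+36+144=210
n=13: 1·13 13·1  f→[1+169]=170
n=14: 1·14 2·7 7·2 14·1  f→[1+4+49+196]=250
[q^15] f(1)=1,f(3)=9,f(5)=25,f(15)=225 ⇒ 260
[q^16] f(1)=1,f(2)=4,f(4)=16,f(8)=64,f(16)=256 ⇒ 341
[q^17] f(1)=1,f(17)=289 ⇒ 290
q^18  k|18↦f(k): 1:1 2:4 3:9 6:36 9:81 18:324  a_18=455
[q^19] f(19)=361,f(1)=1 ⇒ 362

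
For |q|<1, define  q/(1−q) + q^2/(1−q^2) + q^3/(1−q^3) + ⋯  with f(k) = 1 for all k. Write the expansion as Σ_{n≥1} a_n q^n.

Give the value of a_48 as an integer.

n=48: 48·1 24·2 16·3 12·4 8·6 6·8 4·12 3·16 2·24 1·48  f→[1+1+1+1+1+1+1+1+1+1]=10

a_48 = 10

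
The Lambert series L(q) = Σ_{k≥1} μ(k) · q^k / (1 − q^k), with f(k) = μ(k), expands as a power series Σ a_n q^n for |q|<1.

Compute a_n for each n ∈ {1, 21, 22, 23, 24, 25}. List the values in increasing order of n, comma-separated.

d|1:{1}  Σμ=1=1
q^21  k|21↦μ(k): 1:1 3:-1 7:-1 21:1  a_21=0
q^22  k|22↦μ(k): 22:1 11:-1 2:-1 1:1  a_22=0
q^23  k|23↦μ(k): 23:-1 1:1  a_23=0
n=24: 1·24 2·12 3·8 4·6 6·4 8·3 12·2 24·1  μ→[1+(-1)+(-1)+0+1+0+0+0]=0
[q^25] μ(1)=1,μ(5)=-1,μ(25)=0 ⇒ 0

1, 0, 0, 0, 0, 0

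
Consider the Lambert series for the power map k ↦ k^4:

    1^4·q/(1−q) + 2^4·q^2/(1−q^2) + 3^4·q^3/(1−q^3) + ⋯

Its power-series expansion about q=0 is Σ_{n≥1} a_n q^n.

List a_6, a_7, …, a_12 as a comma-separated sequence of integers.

1394, 2402, 4369, 6643, 10642, 14642, 22386

n=6: 6·1 3·2 2·3 1·6  f→[1296+81+16+1]=1394
q^7  k|7↦f(k): 1:1 7:2401  a_7=2402
[q^8] f(8)=4096,f(4)=256,f(2)=16,f(1)=1 ⇒ 4369
n=9: 9·1 3·3 1·9  f→[6561+81+1]=6643
n=10: 1·10 2·5 5·2 10·1  f→[1+16+625+10000]=10642
n=11: 11·1 1·11  f→[14641+1]=14642
n=12: 1·12 2·6 3·4 4·3 6·2 12·1  f→[1+16+81+256+1296+20736]=22386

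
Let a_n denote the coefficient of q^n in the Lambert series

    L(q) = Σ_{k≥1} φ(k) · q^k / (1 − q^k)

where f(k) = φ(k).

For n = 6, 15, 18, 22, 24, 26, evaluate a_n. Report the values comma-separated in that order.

d|6:{1,2,3,6}  Σφ=1+1+2+2=6
q^15  k|15↦φ(k): 1:1 3:2 5:4 15:8  a_15=15
d|18:{1,2,3,6,9,18}  Σφ=1+1+2+2+6+6=18
n=22: 1·22 2·11 11·2 22·1  φ→[1+1+10+10]=22
q^24  k|24↦φ(k): 1:1 2:1 3:2 4:2 6:2 8:4 12:4 24:8  a_24=24
[q^26] φ(26)=12,φ(13)=12,φ(2)=1,φ(1)=1 ⇒ 26

6, 15, 18, 22, 24, 26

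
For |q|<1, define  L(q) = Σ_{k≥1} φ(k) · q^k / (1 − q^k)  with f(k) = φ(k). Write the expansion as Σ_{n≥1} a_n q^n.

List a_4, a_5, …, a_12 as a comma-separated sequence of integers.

q^4  k|4↦φ(k): 4:2 2:1 1:1  a_4=4
d|5:{1,5}  Σφ=1+4=5
[q^6] φ(1)=1,φ(2)=1,φ(3)=2,φ(6)=2 ⇒ 6
d|7:{7,1}  Σφ=6+1=7
q^8  k|8↦φ(k): 8:4 4:2 2:1 1:1  a_8=8
q^9  k|9↦φ(k): 1:1 3:2 9:6  a_9=9
d|10:{1,2,5,10}  Σφ=1+1+4+4=10
n=11: 11·1 1·11  φ→[10+1]=11
d|12:{12,6,4,3,2,1}  Σφ=4+2+2+2+1+1=12

4, 5, 6, 7, 8, 9, 10, 11, 12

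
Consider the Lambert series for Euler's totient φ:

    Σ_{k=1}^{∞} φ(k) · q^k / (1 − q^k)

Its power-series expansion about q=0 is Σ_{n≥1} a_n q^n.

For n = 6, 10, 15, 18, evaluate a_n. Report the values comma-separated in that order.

q^6  k|6↦φ(k): 6:2 3:2 2:1 1:1  a_6=6
n=10: 1·10 2·5 5·2 10·1  φ→[1+1+4+4]=10
q^15  k|15↦φ(k): 15:8 5:4 3:2 1:1  a_15=15
d|18:{18,9,6,3,2,1}  Σφ=6+6+2+2+1+1=18

6, 10, 15, 18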